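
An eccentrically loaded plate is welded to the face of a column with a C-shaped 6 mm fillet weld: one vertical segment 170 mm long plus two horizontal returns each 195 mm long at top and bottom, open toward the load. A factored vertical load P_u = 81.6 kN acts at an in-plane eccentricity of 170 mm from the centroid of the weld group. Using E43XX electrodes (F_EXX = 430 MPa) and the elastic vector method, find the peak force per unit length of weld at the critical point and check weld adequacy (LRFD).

f_max ≈ 507 N/mm; adequate

Total weld length L_w = 560 mm. Treat welds as unit-width lines.
Centroid: x̄ = 2×195×97.5 / 560 = 67.9 mm from the vertical weld.
Polar moment about centroid: J = I_x + I_y = [170³/12 + 2×195×85²] + [170×67.9² + 2(195³/12 + 195×29.6²)] = 5588000 mm³.
Direct shear f_v = P/L_w = 81.6×10³ / 560 = 145.7 N/mm (vertical).
Torsion M = P·e = 81.6×10³ × 170 = 13872000 N·mm.
Critical point at (x, y) = (127.1, 85) from centroid. f_tx = M·y/J = 211 N/mm; f_ty = M·x/J = 315.5 N/mm.
Resultant f_max = √[f_tx² + (f_v + f_ty)²] = √[211² + (145.7 + 315.5)²] = 507.2 N/mm.
Capacity per unit length: φr_n = 0.75 × 0.6 × 430 × (0.707 × 6) = 820.8 N/mm.
507.2 ≤ 820.8 → adequate.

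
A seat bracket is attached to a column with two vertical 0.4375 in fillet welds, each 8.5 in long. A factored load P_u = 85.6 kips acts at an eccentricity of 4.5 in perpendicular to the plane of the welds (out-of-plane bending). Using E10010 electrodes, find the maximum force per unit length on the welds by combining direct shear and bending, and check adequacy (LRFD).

f_max ≈ 16.8 kip/in; NOT adequate

E100XX → F_EXX = 100 ksi.
L_w = 2 × 8.5 = 17 in; section modulus (unit throat) S = 2 × L²/6 = 24.08 in².
Direct shear f_v = P/L_w = 85.6/17 = 5.035 kip/in.
Moment M = P × e = 85.6 × 4.5 = 385.2 kip·in; bending f_b = M/S = 15.99 kip/in.
f_max = √(f_v² + f_b²) = √(5.035² + 15.99²) = 16.77 kip/in.
φr_n = 0.75 × 0.6 × 100 × (0.707 × 0.4375) = 13.92 kip/in → NOT adequate.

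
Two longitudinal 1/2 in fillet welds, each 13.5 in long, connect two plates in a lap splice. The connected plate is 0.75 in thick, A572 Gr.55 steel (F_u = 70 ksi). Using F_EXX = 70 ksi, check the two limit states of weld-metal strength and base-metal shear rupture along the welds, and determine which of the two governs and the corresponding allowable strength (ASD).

t_e = 0.707 × 0.5 = 0.3535 in; L = 27 in.
Weld metal: R_n/Ω = (1/2.0) × 0.6 × 70 × 0.3535 × 27 = 200.4 kip.
Base metal (shear rupture): R_n/Ω = (1/2.0) × 0.6 × 70 × 0.75 × 27 = 425.2 kip.
Governing: weld metal.

R_n/Ω ≈ 200 kip (weld metal governs)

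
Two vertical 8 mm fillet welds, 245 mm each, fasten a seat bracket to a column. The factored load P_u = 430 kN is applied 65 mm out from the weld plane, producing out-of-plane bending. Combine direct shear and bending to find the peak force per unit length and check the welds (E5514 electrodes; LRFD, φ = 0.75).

f_max ≈ 1650 N/mm; NOT adequate

E55XX → F_EXX = 550 MPa.
L_w = 2 × 245 = 490 mm; section modulus (unit throat) S = 2 × L²/6 = 20010 mm².
Direct shear f_v = P/L_w = 430×10³/490 = 877.6 N/mm.
Moment M = P × e = 430×10³ × 65 = 27950000 N·mm; bending f_b = M/S = 1397 N/mm.
f_max = √(f_v² + f_b²) = √(877.6² + 1397²) = 1650 N/mm.
φr_n = 0.75 × 0.6 × 550 × (0.707 × 8) = 1400 N/mm → NOT adequate.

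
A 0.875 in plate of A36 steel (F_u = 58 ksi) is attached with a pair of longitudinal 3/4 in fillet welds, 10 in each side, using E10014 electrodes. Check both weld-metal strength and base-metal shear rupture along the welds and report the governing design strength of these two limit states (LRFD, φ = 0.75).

E100XX → F_EXX = 100 ksi.
t_e = 0.707 × 0.75 = 0.5302 in; L = 20 in.
Weld metal: φR_n = 0.75 × 0.6 × 100 × 0.5302 × 20 = 477.2 kips.
Base metal (shear rupture): φR_n = 0.75 × 0.6 × 58 × 0.875 × 20 = 456.7 kips.
Governing: base-metal shear rupture.

φR_n ≈ 457 kips (base-metal shear rupture governs)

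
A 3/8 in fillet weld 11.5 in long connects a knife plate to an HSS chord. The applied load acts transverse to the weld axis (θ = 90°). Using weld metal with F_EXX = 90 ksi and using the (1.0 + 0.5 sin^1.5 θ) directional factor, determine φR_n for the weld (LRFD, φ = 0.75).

φR_n ≈ 185 kip

t_e = 0.707 × 0.375 = 0.2651 in; A_we = 0.2651 × 11.5 = 3.049 in².
Directional factor: 1.0 + 0.5 sin^1.5(90°) = 1.5.
F_nw = 0.6 × 90 × 1.5 = 81 ksi.
φR_n = 0.75 × 81 × 3.049 = 185.2 kip.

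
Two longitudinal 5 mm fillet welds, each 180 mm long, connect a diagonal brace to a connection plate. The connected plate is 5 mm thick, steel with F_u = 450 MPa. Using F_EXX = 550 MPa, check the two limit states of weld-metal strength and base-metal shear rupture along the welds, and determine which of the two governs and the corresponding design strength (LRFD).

φR_n ≈ 315 kN (weld metal governs)

t_e = 0.707 × 5 = 3.535 mm; L = 360 mm.
Weld metal: φR_n = 0.75 × 0.6 × 550 × 3.535 × 360 × 10⁻³ = 315 kN.
Base metal (shear rupture): φR_n = 0.75 × 0.6 × 450 × 5 × 360 × 10⁻³ = 364.5 kN.
Governing: weld metal.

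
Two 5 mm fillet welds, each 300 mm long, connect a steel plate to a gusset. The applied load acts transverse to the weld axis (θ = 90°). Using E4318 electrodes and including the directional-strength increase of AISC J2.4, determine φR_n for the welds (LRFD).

φR_n ≈ 616 kN

E43XX → F_EXX = 430 MPa.
t_e = 0.707 × 5 = 3.535 mm; A_we = 3.535 × 600 = 2121 mm².
Directional factor: 1.0 + 0.5 sin^1.5(90°) = 1.5.
F_nw = 0.6 × 430 × 1.5 = 387 MPa.
φR_n = 0.75 × 387 × 2121 × 10⁻³ = 615.6 kN.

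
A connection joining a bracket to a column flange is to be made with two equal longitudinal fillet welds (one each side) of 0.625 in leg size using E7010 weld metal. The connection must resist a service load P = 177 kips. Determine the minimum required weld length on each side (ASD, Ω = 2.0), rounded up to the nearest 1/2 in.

E70XX → F_EXX = 70 ksi.
Throat t_e = 0.707 × 0.625 = 0.4419 in.
r_n/Ω = (0.6 × 70 × 0.4419) / 2.0 = 9.279 kip/in.
L_req = P / (r_n/Ω) = 177 / 9.279 = 19.07 in total.
Per side: 19.07 / 2 = 9.537 in.
Round up → use L = 10 in on each side.

L = 10 in on each side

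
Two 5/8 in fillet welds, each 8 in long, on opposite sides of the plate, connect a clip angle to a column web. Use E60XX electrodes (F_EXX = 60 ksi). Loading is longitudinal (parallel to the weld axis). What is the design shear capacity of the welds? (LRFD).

φR_n ≈ 191 kips

Effective throat t_e = 0.707 × 0.625 = 0.4419 in.
Total length L = 16 in; A_we = 0.4419 × 16 = 7.07 in².
F_nw = 0.6 F_EXX = 0.6 × 60 = 36 ksi.
φR_n = 0.75 × 36 × 7.07 = 190.9 kips.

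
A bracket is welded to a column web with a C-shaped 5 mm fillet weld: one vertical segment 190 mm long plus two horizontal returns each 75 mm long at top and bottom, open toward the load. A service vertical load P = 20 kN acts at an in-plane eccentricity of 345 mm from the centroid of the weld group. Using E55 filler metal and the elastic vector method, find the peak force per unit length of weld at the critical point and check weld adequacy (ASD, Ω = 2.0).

f_max ≈ 398 N/mm; adequate

E55XX → F_EXX = 550 MPa.
Total weld length L_w = 340 mm. Treat welds as unit-width lines.
Centroid: x̄ = 2×75×37.5 / 340 = 16.54 mm from the vertical weld.
Polar moment about centroid: J = I_x + I_y = [190³/12 + 2×75×95²] + [190×16.54² + 2(75³/12 + 75×20.96²)] = 2114000 mm³.
Direct shear f_v = P/L_w = 20×10³ / 340 = 58.82 N/mm (vertical).
Torsion M = P·e = 20×10³ × 345 = 6900000 N·mm.
Critical point at (x, y) = (58.46, 95) from centroid. f_tx = M·y/J = 310.1 N/mm; f_ty = M·x/J = 190.8 N/mm.
Resultant f_max = √[f_tx² + (f_v + f_ty)²] = √[310.1² + (58.82 + 190.8)²] = 398.1 N/mm.
Capacity per unit length: r_n/Ω = (1/2.0) × 0.6 × 550 × (0.707 × 5) = 583.3 N/mm.
398.1 ≤ 583.3 → adequate.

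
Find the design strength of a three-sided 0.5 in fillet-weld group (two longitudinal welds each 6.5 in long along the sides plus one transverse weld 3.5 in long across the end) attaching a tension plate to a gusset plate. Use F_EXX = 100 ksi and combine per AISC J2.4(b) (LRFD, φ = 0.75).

t_e = 0.707 × 0.5 = 0.3535 in.
R_nwl = 0.6 × 100 × 0.3535 × 13 = 275.7 kip (longitudinal, 2 welds).
R_nwt = 0.6 × 100 × 0.3535 × 3.5 = 74.23 kip (transverse, base value).
(i) R_nwl + R_nwt = 350 kip; (ii) 0.85 R_nwl + 1.5 R_nwt = 345.7 kip.
R_n = max = 350 kip [governs: (i)]; φR_n = 262.5 kip.

φR_n ≈ 262 kip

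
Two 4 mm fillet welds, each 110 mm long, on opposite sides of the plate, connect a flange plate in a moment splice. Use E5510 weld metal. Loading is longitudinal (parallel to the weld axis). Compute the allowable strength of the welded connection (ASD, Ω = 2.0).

R_n/Ω ≈ 103 kN

E55XX → F_EXX = 550 MPa.
Effective throat t_e = 0.707 × 4 = 2.828 mm.
Total length L = 220 mm; A_we = 2.828 × 220 = 622.2 mm².
F_nw = 0.6 F_EXX = 0.6 × 550 = 330 MPa.
R_n = 330 × 622.2 × 10⁻³ = 205.3 kN; R_n/Ω = 205.3/2.0 = 102.7 kN.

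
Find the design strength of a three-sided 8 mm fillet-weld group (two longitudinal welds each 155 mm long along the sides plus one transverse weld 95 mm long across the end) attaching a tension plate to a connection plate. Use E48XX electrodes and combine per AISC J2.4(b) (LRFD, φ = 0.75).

φR_n ≈ 496 kN

E48XX → F_EXX = 480 MPa.
t_e = 0.707 × 8 = 5.656 mm.
R_nwl = 0.6 × 480 × 5.656 × 310 × 10⁻³ = 505 kN (longitudinal, 2 welds).
R_nwt = 0.6 × 480 × 5.656 × 95 × 10⁻³ = 154.7 kN (transverse, base value).
(i) R_nwl + R_nwt = 659.7 kN; (ii) 0.85 R_nwl + 1.5 R_nwt = 661.3 kN.
R_n = max = 661.3 kN [governs: (ii)]; φR_n = 496 kN.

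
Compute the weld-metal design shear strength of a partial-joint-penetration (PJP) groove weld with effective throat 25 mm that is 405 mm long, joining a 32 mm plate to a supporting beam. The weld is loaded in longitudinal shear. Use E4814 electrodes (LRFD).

E48XX → F_EXX = 480 MPa.
Effective throat (given) t_e = 25 mm.
A_we = 25 × 405 = 10120 mm².
F_nw = 0.6 F_EXX = 288 MPa.
φR_n = 0.75 × 288 × 10120 × 10⁻³ = 2187 kN.

φR_n ≈ 2190 kN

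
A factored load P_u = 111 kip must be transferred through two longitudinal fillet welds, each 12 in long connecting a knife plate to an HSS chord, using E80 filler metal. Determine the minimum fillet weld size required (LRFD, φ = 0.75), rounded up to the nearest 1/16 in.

E80XX → F_EXX = 80 ksi.
Total weld length L = 24 in.
Required throat t_e = P_u / (φ × 0.6 F_EXX × L) = 111 / (0.75 × 0.6 × 80 × 24) = 0.1285 in.
Required leg w = t_e / 0.707 = 0.1817 in → use 3/16 in.

w = 3/16 in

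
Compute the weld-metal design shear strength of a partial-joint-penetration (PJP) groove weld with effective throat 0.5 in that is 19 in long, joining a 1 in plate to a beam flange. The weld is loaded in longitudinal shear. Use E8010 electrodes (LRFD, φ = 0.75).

φR_n ≈ 342 kips

E80XX → F_EXX = 80 ksi.
Effective throat (given) t_e = 0.5 in.
A_we = 0.5 × 19 = 9.5 in².
F_nw = 0.6 F_EXX = 48 ksi.
φR_n = 0.75 × 48 × 9.5 = 342 kips.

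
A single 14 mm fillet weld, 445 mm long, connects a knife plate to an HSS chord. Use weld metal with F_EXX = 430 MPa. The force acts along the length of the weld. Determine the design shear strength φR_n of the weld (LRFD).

φR_n ≈ 852 kN

Effective throat t_e = 0.707 × 14 = 9.898 mm.
Total length L = 445 mm; A_we = 9.898 × 445 = 4405 mm².
F_nw = 0.6 F_EXX = 0.6 × 430 = 258 MPa.
φR_n = 0.75 × 258 × 4405 × 10⁻³ = 852.3 kN.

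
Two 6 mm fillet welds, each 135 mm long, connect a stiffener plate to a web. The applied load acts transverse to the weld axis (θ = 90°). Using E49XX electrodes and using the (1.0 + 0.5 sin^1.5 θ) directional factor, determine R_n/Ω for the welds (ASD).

R_n/Ω ≈ 253 kN

E49XX → F_EXX = 490 MPa.
t_e = 0.707 × 6 = 4.242 mm; A_we = 4.242 × 270 = 1145 mm².
Directional factor: 1.0 + 0.5 sin^1.5(90°) = 1.5.
F_nw = 0.6 × 490 × 1.5 = 441 MPa.
R_n/Ω = (441 × 1145) / 2.0 × 10⁻³ = 252.5 kN.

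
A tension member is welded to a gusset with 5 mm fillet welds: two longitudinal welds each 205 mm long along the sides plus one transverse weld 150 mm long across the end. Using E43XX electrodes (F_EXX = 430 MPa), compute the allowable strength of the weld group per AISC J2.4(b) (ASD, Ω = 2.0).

t_e = 0.707 × 5 = 3.535 mm.
R_nwl = 0.6 × 430 × 3.535 × 410 × 10⁻³ = 373.9 kN (longitudinal, 2 welds).
R_nwt = 0.6 × 430 × 3.535 × 150 × 10⁻³ = 136.8 kN (transverse, base value).
(i) R_nwl + R_nwt = 510.7 kN; (ii) 0.85 R_nwl + 1.5 R_nwt = 523 kN.
R_n = max = 523 kN [governs: (ii)]; R_n/Ω = 261.5 kN.

R_n/Ω ≈ 262 kN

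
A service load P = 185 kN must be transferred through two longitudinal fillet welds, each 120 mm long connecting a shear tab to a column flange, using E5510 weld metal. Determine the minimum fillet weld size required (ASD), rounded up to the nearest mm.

w = 7 mm

E55XX → F_EXX = 550 MPa.
Total weld length L = 240 mm.
Required throat t_e = P × Ω / (0.6 F_EXX × L) = 185 × 2.0 / (0.6 × 550 × 240 × 10⁻³) = 4.672 mm.
Required leg w = t_e / 0.707 = 6.608 mm → use 7 mm.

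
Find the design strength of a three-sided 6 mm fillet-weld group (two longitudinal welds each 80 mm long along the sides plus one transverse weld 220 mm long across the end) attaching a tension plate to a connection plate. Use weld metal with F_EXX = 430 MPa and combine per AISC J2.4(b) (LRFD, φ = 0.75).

φR_n ≈ 383 kN

t_e = 0.707 × 6 = 4.242 mm.
R_nwl = 0.6 × 430 × 4.242 × 160 × 10⁻³ = 175.1 kN (longitudinal, 2 welds).
R_nwt = 0.6 × 430 × 4.242 × 220 × 10⁻³ = 240.8 kN (transverse, base value).
(i) R_nwl + R_nwt = 415.9 kN; (ii) 0.85 R_nwl + 1.5 R_nwt = 510 kN.
R_n = max = 510 kN [governs: (ii)]; φR_n = 382.5 kN.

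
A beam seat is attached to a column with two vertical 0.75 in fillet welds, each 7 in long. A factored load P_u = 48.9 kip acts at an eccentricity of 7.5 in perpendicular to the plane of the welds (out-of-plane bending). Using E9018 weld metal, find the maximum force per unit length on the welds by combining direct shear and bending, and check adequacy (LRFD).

E90XX → F_EXX = 90 ksi.
L_w = 2 × 7 = 14 in; section modulus (unit throat) S = 2 × L²/6 = 16.33 in².
Direct shear f_v = P/L_w = 48.9/14 = 3.493 kip/in.
Moment M = P × e = 48.9 × 7.5 = 366.75 kip·in; bending f_b = M/S = 22.45 kip/in.
f_max = √(f_v² + f_b²) = √(3.493² + 22.45²) = 22.72 kip/in.
φr_n = 0.75 × 0.6 × 90 × (0.707 × 0.75) = 21.48 kip/in → NOT adequate.

f_max ≈ 22.7 kip/in; NOT adequate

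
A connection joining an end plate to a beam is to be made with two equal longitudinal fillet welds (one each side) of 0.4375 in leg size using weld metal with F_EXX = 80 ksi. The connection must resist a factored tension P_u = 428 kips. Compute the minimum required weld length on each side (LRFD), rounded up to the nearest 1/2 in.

L = 19.5 in on each side

Throat t_e = 0.707 × 0.4375 = 0.3093 in.
φr_n = 0.75 × 0.6 × 80 × 0.3093 = 11.14 kips/in.
L_req = P_u / φr_n = 428 / 11.14 = 38.44 in total.
Per side: 38.44 / 2 = 19.22 in.
Round up → use L = 19.5 in on each side.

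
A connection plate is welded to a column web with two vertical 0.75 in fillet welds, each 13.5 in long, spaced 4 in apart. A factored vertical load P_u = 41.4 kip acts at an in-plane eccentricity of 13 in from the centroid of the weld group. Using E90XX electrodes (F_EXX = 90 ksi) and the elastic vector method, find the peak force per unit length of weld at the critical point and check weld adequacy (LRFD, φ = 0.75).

f_max ≈ 7.89 kip/in; adequate

Total weld length L_w = 27 in. Treat welds as unit-width lines.
Polar moment about centroid: J = 2[d³/12 + d(b/2)²] = 2[13.5³/12 + 13.5×2²] = 518.1 in³.
Direct shear f_v = P/L_w = 41.4 / 27 = 1.533 kip/in (vertical).
Torsion M = P·e = 41.4 × 13 = 538.2 kip·in.
Critical point at (x, y) = (2, 6.75) from centroid. f_tx = M·y/J = 7.012 kip/in; f_ty = M·x/J = 2.078 kip/in.
Resultant f_max = √[f_tx² + (f_v + f_ty)²] = √[7.012² + (1.533 + 2.078)²] = 7.888 kip/in.
Capacity per unit length: φr_n = 0.75 × 0.6 × 90 × (0.707 × 0.75) = 21.48 kip/in.
7.888 ≤ 21.48 → adequate.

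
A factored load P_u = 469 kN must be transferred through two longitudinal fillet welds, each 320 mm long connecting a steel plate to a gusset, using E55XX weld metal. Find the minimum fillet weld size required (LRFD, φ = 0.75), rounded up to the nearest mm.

E55XX → F_EXX = 550 MPa.
Total weld length L = 640 mm.
Required throat t_e = P_u / (φ × 0.6 F_EXX × L) = 469 / (0.75 × 0.6 × 550 × 640 × 10⁻³) = 2.961 mm.
Required leg w = t_e / 0.707 = 4.188 mm → use 5 mm.

w = 5 mm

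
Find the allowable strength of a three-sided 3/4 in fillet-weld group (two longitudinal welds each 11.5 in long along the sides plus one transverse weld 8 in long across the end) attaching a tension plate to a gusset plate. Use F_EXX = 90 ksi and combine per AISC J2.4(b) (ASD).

t_e = 0.707 × 0.75 = 0.5302 in.
R_nwl = 0.6 × 90 × 0.5302 × 23 = 658.6 kips (longitudinal, 2 welds).
R_nwt = 0.6 × 90 × 0.5302 × 8 = 229.1 kips (transverse, base value).
(i) R_nwl + R_nwt = 887.6 kips; (ii) 0.85 R_nwl + 1.5 R_nwt = 903.4 kips.
R_n = max = 903.4 kips [governs: (ii)]; R_n/Ω = 451.7 kips.

R_n/Ω ≈ 452 kips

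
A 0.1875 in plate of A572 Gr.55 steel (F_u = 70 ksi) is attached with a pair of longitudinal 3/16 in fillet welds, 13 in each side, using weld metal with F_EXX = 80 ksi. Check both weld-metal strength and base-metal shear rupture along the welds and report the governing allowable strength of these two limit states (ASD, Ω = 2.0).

R_n/Ω ≈ 82.7 kip (weld metal governs)

t_e = 0.707 × 0.1875 = 0.1326 in; L = 26 in.
Weld metal: R_n/Ω = (1/2.0) × 0.6 × 80 × 0.1326 × 26 = 82.72 kip.
Base metal (shear rupture): R_n/Ω = (1/2.0) × 0.6 × 70 × 0.1875 × 26 = 102.4 kip.
Governing: weld metal.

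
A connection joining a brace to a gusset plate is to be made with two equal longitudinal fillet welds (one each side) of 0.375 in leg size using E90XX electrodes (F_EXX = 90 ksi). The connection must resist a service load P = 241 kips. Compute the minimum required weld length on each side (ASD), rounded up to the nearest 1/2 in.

L = 17 in on each side

Throat t_e = 0.707 × 0.375 = 0.2651 in.
r_n/Ω = (0.6 × 90 × 0.2651) / 2.0 = 7.158 kip/in.
L_req = P / (r_n/Ω) = 241 / 7.158 = 33.67 in total.
Per side: 33.67 / 2 = 16.83 in.
Round up → use L = 17 in on each side.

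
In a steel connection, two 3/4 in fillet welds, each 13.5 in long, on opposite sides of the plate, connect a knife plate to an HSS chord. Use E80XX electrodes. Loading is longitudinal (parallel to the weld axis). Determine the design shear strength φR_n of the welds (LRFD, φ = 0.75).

E80XX → F_EXX = 80 ksi.
Effective throat t_e = 0.707 × 0.75 = 0.5302 in.
Total length L = 27 in; A_we = 0.5302 × 27 = 14.32 in².
F_nw = 0.6 F_EXX = 0.6 × 80 = 48 ksi.
φR_n = 0.75 × 48 × 14.32 = 515.4 kip.

φR_n ≈ 515 kip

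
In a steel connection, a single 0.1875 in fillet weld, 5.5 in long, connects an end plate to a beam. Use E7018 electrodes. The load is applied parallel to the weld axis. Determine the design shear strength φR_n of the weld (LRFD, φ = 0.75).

φR_n ≈ 23 kip

E70XX → F_EXX = 70 ksi.
Effective throat t_e = 0.707 × 0.1875 = 0.1326 in.
Total length L = 5.5 in; A_we = 0.1326 × 5.5 = 0.7291 in².
F_nw = 0.6 F_EXX = 0.6 × 70 = 42 ksi.
φR_n = 0.75 × 42 × 0.7291 = 22.97 kip.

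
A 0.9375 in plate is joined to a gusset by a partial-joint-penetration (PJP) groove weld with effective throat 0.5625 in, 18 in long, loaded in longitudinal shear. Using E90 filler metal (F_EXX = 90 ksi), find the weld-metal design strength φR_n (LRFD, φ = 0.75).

Effective throat (given) t_e = 0.5625 in.
A_we = 0.5625 × 18 = 10.12 in².
F_nw = 0.6 F_EXX = 54 ksi.
φR_n = 0.75 × 54 × 10.12 = 410.1 kips.

φR_n ≈ 410 kips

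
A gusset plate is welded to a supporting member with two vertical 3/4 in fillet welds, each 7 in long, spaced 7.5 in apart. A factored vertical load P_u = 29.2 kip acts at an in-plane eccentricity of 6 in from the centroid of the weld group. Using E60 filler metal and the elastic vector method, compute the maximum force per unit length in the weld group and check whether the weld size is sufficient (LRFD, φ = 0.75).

f_max ≈ 5.26 kip/in; adequate

E60XX → F_EXX = 60 ksi.
Total weld length L_w = 14 in. Treat welds as unit-width lines.
Polar moment about centroid: J = 2[d³/12 + d(b/2)²] = 2[7³/12 + 7×3.75²] = 254 in³.
Direct shear f_v = P/L_w = 29.2 / 14 = 2.086 kip/in (vertical).
Torsion M = P·e = 29.2 × 6 = 175.2 kip·in.
Critical point at (x, y) = (3.75, 3.5) from centroid. f_tx = M·y/J = 2.414 kip/in; f_ty = M·x/J = 2.586 kip/in.
Resultant f_max = √[f_tx² + (f_v + f_ty)²] = √[2.414² + (2.086 + 2.586)²] = 5.259 kip/in.
Capacity per unit length: φr_n = 0.75 × 0.6 × 60 × (0.707 × 0.75) = 14.32 kip/in.
5.259 ≤ 14.32 → adequate.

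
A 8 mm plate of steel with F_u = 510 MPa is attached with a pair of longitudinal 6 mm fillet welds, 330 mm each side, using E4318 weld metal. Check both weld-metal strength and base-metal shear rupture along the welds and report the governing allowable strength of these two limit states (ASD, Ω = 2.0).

R_n/Ω ≈ 361 kN (weld metal governs)

E43XX → F_EXX = 430 MPa.
t_e = 0.707 × 6 = 4.242 mm; L = 660 mm.
Weld metal: R_n/Ω = (1/2.0) × 0.6 × 430 × 4.242 × 660 × 10⁻³ = 361.2 kN.
Base metal (shear rupture): R_n/Ω = (1/2.0) × 0.6 × 510 × 8 × 660 × 10⁻³ = 807.8 kN.
Governing: weld metal.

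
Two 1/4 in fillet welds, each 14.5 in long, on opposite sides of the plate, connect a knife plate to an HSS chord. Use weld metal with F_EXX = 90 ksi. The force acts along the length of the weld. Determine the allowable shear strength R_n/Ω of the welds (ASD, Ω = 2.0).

Effective throat t_e = 0.707 × 0.25 = 0.1767 in.
Total length L = 29 in; A_we = 0.1767 × 29 = 5.126 in².
F_nw = 0.6 F_EXX = 0.6 × 90 = 54 ksi.
R_n = 54 × 5.126 = 276.8 kips; R_n/Ω = 276.8/2.0 = 138.4 kips.

R_n/Ω ≈ 138 kips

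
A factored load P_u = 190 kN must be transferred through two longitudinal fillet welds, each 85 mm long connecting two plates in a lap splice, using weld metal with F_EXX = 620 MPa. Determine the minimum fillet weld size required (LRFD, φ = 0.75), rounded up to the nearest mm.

Total weld length L = 170 mm.
Required throat t_e = P_u / (φ × 0.6 F_EXX × L) = 190 / (0.75 × 0.6 × 620 × 170 × 10⁻³) = 4.006 mm.
Required leg w = t_e / 0.707 = 5.666 mm → use 6 mm.

w = 6 mm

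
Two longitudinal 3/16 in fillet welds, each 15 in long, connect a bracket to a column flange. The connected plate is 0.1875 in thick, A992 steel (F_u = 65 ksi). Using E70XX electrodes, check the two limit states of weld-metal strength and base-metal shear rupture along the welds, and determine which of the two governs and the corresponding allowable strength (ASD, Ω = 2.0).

R_n/Ω ≈ 83.5 kips (weld metal governs)

E70XX → F_EXX = 70 ksi.
t_e = 0.707 × 0.1875 = 0.1326 in; L = 30 in.
Weld metal: R_n/Ω = (1/2.0) × 0.6 × 70 × 0.1326 × 30 = 83.51 kips.
Base metal (shear rupture): R_n/Ω = (1/2.0) × 0.6 × 65 × 0.1875 × 30 = 109.7 kips.
Governing: weld metal.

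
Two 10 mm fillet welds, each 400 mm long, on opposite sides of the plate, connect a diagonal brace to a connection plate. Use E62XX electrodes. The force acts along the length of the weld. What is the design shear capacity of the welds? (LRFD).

E62XX → F_EXX = 620 MPa.
Effective throat t_e = 0.707 × 10 = 7.07 mm.
Total length L = 800 mm; A_we = 7.07 × 800 = 5656 mm².
F_nw = 0.6 F_EXX = 0.6 × 620 = 372 MPa.
φR_n = 0.75 × 372 × 5656 × 10⁻³ = 1578 kN.

φR_n ≈ 1580 kN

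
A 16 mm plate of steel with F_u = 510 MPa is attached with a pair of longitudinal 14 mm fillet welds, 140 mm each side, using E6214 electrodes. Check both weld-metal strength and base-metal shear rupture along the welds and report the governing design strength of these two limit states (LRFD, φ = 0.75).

φR_n ≈ 773 kN (weld metal governs)

E62XX → F_EXX = 620 MPa.
t_e = 0.707 × 14 = 9.898 mm; L = 280 mm.
Weld metal: φR_n = 0.75 × 0.6 × 620 × 9.898 × 280 × 10⁻³ = 773.2 kN.
Base metal (shear rupture): φR_n = 0.75 × 0.6 × 510 × 16 × 280 × 10⁻³ = 1028 kN.
Governing: weld metal.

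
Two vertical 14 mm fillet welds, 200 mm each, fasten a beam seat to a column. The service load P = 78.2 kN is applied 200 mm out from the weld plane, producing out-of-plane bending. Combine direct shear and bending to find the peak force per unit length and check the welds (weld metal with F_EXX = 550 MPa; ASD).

f_max ≈ 1190 N/mm; adequate

L_w = 2 × 200 = 400 mm; section modulus (unit throat) S = 2 × L²/6 = 13330 mm².
Direct shear f_v = P/L_w = 78.2×10³/400 = 195.5 N/mm.
Moment M = P × e = 78.2×10³ × 200 = 15640000 N·mm; bending f_b = M/S = 1173 N/mm.
f_max = √(f_v² + f_b²) = √(195.5² + 1173²) = 1189 N/mm.
r_n/Ω = (1/2.0) × 0.6 × 550 × (0.707 × 14) = 1633 N/mm → adequate.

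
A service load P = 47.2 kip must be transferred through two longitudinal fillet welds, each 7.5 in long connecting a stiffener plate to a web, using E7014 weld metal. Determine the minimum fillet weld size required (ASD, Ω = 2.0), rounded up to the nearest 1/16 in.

w = 1/4 in

E70XX → F_EXX = 70 ksi.
Total weld length L = 15 in.
Required throat t_e = P × Ω / (0.6 F_EXX × L) = 47.2 × 2.0 / (0.6 × 70 × 15) = 0.1498 in.
Required leg w = t_e / 0.707 = 0.2119 in → use 1/4 in.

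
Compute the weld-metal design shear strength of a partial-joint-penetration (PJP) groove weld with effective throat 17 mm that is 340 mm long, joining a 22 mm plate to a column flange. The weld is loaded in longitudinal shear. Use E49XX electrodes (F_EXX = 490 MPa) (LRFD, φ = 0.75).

φR_n ≈ 1270 kN

Effective throat (given) t_e = 17 mm.
A_we = 17 × 340 = 5780 mm².
F_nw = 0.6 F_EXX = 294 MPa.
φR_n = 0.75 × 294 × 5780 × 10⁻³ = 1274 kN.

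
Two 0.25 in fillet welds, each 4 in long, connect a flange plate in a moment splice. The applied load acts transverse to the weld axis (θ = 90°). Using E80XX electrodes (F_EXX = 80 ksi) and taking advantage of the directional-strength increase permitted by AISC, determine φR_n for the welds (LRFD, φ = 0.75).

t_e = 0.707 × 0.25 = 0.1767 in; A_we = 0.1767 × 8 = 1.414 in².
Directional factor: 1.0 + 0.5 sin^1.5(90°) = 1.5.
F_nw = 0.6 × 80 × 1.5 = 72 ksi.
φR_n = 0.75 × 72 × 1.414 = 76.36 kip.

φR_n ≈ 76.4 kip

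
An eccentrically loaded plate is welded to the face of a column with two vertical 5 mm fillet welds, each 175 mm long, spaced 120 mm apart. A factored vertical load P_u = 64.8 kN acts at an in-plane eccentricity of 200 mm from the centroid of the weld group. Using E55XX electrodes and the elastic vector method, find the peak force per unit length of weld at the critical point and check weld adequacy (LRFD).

E55XX → F_EXX = 550 MPa.
Total weld length L_w = 350 mm. Treat welds as unit-width lines.
Polar moment about centroid: J = 2[d³/12 + d(b/2)²] = 2[175³/12 + 175×60²] = 2153000 mm³.
Direct shear f_v = P/L_w = 64.8×10³ / 350 = 185.1 N/mm (vertical).
Torsion M = P·e = 64.8×10³ × 200 = 12960000 N·mm.
Critical point at (x, y) = (60, 87.5) from centroid. f_tx = M·y/J = 526.7 N/mm; f_ty = M·x/J = 361.1 N/mm.
Resultant f_max = √[f_tx² + (f_v + f_ty)²] = √[526.7² + (185.1 + 361.1)²] = 758.8 N/mm.
Capacity per unit length: φr_n = 0.75 × 0.6 × 550 × (0.707 × 5) = 874.9 N/mm.
758.8 ≤ 874.9 → adequate.

f_max ≈ 759 N/mm; adequate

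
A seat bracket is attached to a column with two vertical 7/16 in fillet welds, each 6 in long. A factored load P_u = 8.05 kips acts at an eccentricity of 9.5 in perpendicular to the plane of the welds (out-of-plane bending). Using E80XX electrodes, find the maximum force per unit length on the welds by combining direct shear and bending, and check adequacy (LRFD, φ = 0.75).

f_max ≈ 6.41 kip/in; adequate

E80XX → F_EXX = 80 ksi.
L_w = 2 × 6 = 12 in; section modulus (unit throat) S = 2 × L²/6 = 12 in².
Direct shear f_v = P/L_w = 8.05/12 = 0.6708 kip/in.
Moment M = P × e = 8.05 × 9.5 = 76.475 kip·in; bending f_b = M/S = 6.373 kip/in.
f_max = √(f_v² + f_b²) = √(0.6708² + 6.373²) = 6.408 kip/in.
φr_n = 0.75 × 0.6 × 80 × (0.707 × 0.4375) = 11.14 kip/in → adequate.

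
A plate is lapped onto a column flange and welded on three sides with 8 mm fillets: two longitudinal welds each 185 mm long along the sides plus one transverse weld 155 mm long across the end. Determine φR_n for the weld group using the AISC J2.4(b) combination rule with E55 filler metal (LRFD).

φR_n ≈ 766 kN

E55XX → F_EXX = 550 MPa.
t_e = 0.707 × 8 = 5.656 mm.
R_nwl = 0.6 × 550 × 5.656 × 370 × 10⁻³ = 690.6 kN (longitudinal, 2 welds).
R_nwt = 0.6 × 550 × 5.656 × 155 × 10⁻³ = 289.3 kN (transverse, base value).
(i) R_nwl + R_nwt = 979.9 kN; (ii) 0.85 R_nwl + 1.5 R_nwt = 1021 kN.
R_n = max = 1021 kN [governs: (ii)]; φR_n = 765.7 kN.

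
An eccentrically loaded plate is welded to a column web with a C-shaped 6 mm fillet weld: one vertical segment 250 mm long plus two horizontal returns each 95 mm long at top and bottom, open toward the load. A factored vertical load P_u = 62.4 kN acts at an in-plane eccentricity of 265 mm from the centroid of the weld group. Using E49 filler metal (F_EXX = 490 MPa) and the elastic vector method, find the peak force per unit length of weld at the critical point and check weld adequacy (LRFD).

Total weld length L_w = 440 mm. Treat welds as unit-width lines.
Centroid: x̄ = 2×95×47.5 / 440 = 20.51 mm from the vertical weld.
Polar moment about centroid: J = I_x + I_y = [250³/12 + 2×95×125²] + [250×20.51² + 2(95³/12 + 95×26.99²)] = 4657000 mm³.
Direct shear f_v = P/L_w = 62.4×10³ / 440 = 141.8 N/mm (vertical).
Torsion M = P·e = 62.4×10³ × 265 = 16536000 N·mm.
Critical point at (x, y) = (74.49, 125) from centroid. f_tx = M·y/J = 443.8 N/mm; f_ty = M·x/J = 264.5 N/mm.
Resultant f_max = √[f_tx² + (f_v + f_ty)²] = √[443.8² + (141.8 + 264.5)²] = 601.7 N/mm.
Capacity per unit length: φr_n = 0.75 × 0.6 × 490 × (0.707 × 6) = 935.4 N/mm.
601.7 ≤ 935.4 → adequate.

f_max ≈ 602 N/mm; adequate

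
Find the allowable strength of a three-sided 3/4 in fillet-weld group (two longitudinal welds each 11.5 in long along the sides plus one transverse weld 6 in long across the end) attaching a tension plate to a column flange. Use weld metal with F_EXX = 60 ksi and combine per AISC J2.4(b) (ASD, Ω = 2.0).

R_n/Ω ≈ 277 kips

t_e = 0.707 × 0.75 = 0.5302 in.
R_nwl = 0.6 × 60 × 0.5302 × 23 = 439 kips (longitudinal, 2 welds).
R_nwt = 0.6 × 60 × 0.5302 × 6 = 114.5 kips (transverse, base value).
(i) R_nwl + R_nwt = 553.6 kips; (ii) 0.85 R_nwl + 1.5 R_nwt = 545 kips.
R_n = max = 553.6 kips [governs: (i)]; R_n/Ω = 276.8 kips.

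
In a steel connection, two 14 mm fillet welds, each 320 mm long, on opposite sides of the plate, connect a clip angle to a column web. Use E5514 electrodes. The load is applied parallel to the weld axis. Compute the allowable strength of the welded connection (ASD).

R_n/Ω ≈ 1050 kN

E55XX → F_EXX = 550 MPa.
Effective throat t_e = 0.707 × 14 = 9.898 mm.
Total length L = 640 mm; A_we = 9.898 × 640 = 6335 mm².
F_nw = 0.6 F_EXX = 0.6 × 550 = 330 MPa.
R_n = 330 × 6335 × 10⁻³ = 2090 kN; R_n/Ω = 2090/2.0 = 1045 kN.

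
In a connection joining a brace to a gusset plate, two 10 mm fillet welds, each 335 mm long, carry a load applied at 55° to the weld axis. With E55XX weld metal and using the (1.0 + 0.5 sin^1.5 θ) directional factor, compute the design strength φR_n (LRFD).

E55XX → F_EXX = 550 MPa.
t_e = 0.707 × 10 = 7.07 mm; A_we = 7.07 × 670 = 4737 mm².
Directional factor: 1.0 + 0.5 sin^1.5(55°) = 1.371.
F_nw = 0.6 × 550 × 1.371 = 452.3 MPa.
φR_n = 0.75 × 452.3 × 4737 × 10⁻³ = 1607 kN.

φR_n ≈ 1610 kN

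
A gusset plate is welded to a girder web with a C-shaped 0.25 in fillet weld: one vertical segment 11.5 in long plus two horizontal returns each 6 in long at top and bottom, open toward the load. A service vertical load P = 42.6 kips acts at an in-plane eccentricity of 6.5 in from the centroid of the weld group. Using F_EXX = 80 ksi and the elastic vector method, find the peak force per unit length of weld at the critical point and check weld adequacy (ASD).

Total weld length L_w = 23.5 in. Treat welds as unit-width lines.
Centroid: x̄ = 2×6×3 / 23.5 = 1.532 in from the vertical weld.
Polar moment about centroid: J = I_x + I_y = [11.5³/12 + 2×6×5.75²] + [11.5×1.532² + 2(6³/12 + 6×1.468²)] = 612.3 in³.
Direct shear f_v = P/L_w = 42.6 / 23.5 = 1.813 kip/in (vertical).
Torsion M = P·e = 42.6 × 6.5 = 276.9 kip·in.
Critical point at (x, y) = (4.468, 5.75) from centroid. f_tx = M·y/J = 2.6 kip/in; f_ty = M·x/J = 2.02 kip/in.
Resultant f_max = √[f_tx² + (f_v + f_ty)²] = √[2.6² + (1.813 + 2.02)²] = 4.632 kip/in.
Capacity per unit length: r_n/Ω = (1/2.0) × 0.6 × 80 × (0.707 × 0.25) = 4.242 kip/in.
4.632 > 4.242 → NOT adequate.

f_max ≈ 4.63 kip/in; NOT adequate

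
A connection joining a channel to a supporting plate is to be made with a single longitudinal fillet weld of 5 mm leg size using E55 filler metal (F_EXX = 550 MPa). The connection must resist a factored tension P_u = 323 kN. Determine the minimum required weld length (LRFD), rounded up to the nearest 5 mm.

Throat t_e = 0.707 × 5 = 3.535 mm.
φr_n = 0.75 × 0.6 × 550 × 3.535 × 10⁻³ = 0.8749 kN/mm.
L_req = P_u / φr_n = 323 / 0.8749 = 369.2 mm total.
Round up → use L = 370 mm.

L = 370 mm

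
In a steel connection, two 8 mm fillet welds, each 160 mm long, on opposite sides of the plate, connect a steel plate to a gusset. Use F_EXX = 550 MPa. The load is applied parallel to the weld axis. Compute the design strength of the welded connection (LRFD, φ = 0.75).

Effective throat t_e = 0.707 × 8 = 5.656 mm.
Total length L = 320 mm; A_we = 5.656 × 320 = 1810 mm².
F_nw = 0.6 F_EXX = 0.6 × 550 = 330 MPa.
φR_n = 0.75 × 330 × 1810 × 10⁻³ = 448 kN.

φR_n ≈ 448 kN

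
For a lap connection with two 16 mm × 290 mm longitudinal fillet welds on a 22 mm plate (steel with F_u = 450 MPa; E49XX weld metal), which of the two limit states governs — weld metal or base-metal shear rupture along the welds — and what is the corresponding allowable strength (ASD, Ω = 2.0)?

R_n/Ω ≈ 964 kN (weld metal governs)

E49XX → F_EXX = 490 MPa.
t_e = 0.707 × 16 = 11.31 mm; L = 580 mm.
Weld metal: R_n/Ω = (1/2.0) × 0.6 × 490 × 11.31 × 580 × 10⁻³ = 964.5 kN.
Base metal (shear rupture): R_n/Ω = (1/2.0) × 0.6 × 450 × 22 × 580 × 10⁻³ = 1723 kN.
Governing: weld metal.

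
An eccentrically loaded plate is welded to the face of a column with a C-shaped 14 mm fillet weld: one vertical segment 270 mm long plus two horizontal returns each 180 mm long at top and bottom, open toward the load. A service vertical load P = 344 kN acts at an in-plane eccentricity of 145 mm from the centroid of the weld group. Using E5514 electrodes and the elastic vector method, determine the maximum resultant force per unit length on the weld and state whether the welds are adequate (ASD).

f_max ≈ 1330 N/mm; adequate

E55XX → F_EXX = 550 MPa.
Total weld length L_w = 630 mm. Treat welds as unit-width lines.
Centroid: x̄ = 2×180×90 / 630 = 51.43 mm from the vertical weld.
Polar moment about centroid: J = I_x + I_y = [270³/12 + 2×180×135²] + [270×51.43² + 2(180³/12 + 180×38.57²)] = 10420000 mm³.
Direct shear f_v = P/L_w = 344×10³ / 630 = 546 N/mm (vertical).
Torsion M = P·e = 344×10³ × 145 = 49880000 N·mm.
Critical point at (x, y) = (128.6, 135) from centroid. f_tx = M·y/J = 646.1 N/mm; f_ty = M·x/J = 615.3 N/mm.
Resultant f_max = √[f_tx² + (f_v + f_ty)²] = √[646.1² + (546 + 615.3)²] = 1329 N/mm.
Capacity per unit length: r_n/Ω = (1/2.0) × 0.6 × 550 × (0.707 × 14) = 1633 N/mm.
1329 ≤ 1633 → adequate.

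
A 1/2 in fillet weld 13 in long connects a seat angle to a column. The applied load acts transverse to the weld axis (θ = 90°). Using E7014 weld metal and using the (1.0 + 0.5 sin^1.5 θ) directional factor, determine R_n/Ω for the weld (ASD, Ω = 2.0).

R_n/Ω ≈ 145 kips

E70XX → F_EXX = 70 ksi.
t_e = 0.707 × 0.5 = 0.3535 in; A_we = 0.3535 × 13 = 4.595 in².
Directional factor: 1.0 + 0.5 sin^1.5(90°) = 1.5.
F_nw = 0.6 × 70 × 1.5 = 63 ksi.
R_n/Ω = (63 × 4.595) / 2.0 = 144.8 kips.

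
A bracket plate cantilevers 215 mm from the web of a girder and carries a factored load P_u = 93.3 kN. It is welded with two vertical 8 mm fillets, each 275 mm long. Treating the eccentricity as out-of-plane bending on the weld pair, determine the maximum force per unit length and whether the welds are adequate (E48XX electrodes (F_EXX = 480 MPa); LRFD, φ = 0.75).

f_max ≈ 814 N/mm; adequate

L_w = 2 × 275 = 550 mm; section modulus (unit throat) S = 2 × L²/6 = 25210 mm².
Direct shear f_v = P/L_w = 93.3×10³/550 = 169.6 N/mm.
Moment M = P × e = 93.3×10³ × 215 = 20060000 N·mm; bending f_b = M/S = 795.7 N/mm.
f_max = √(f_v² + f_b²) = √(169.6² + 795.7²) = 813.6 N/mm.
φr_n = 0.75 × 0.6 × 480 × (0.707 × 8) = 1222 N/mm → adequate.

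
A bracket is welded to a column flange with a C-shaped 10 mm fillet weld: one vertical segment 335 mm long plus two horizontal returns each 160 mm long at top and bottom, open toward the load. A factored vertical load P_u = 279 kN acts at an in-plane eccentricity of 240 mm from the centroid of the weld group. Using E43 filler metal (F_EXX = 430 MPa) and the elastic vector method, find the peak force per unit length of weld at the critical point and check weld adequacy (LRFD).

f_max ≈ 1300 N/mm; adequate

Total weld length L_w = 655 mm. Treat welds as unit-width lines.
Centroid: x̄ = 2×160×80 / 655 = 39.08 mm from the vertical weld.
Polar moment about centroid: J = I_x + I_y = [335³/12 + 2×160×167.5²] + [335×39.08² + 2(160³/12 + 160×40.92²)] = 13840000 mm³.
Direct shear f_v = P/L_w = 279×10³ / 655 = 426 N/mm (vertical).
Torsion M = P·e = 279×10³ × 240 = 66960000 N·mm.
Critical point at (x, y) = (120.9, 167.5) from centroid. f_tx = M·y/J = 810.3 N/mm; f_ty = M·x/J = 585 N/mm.
Resultant f_max = √[f_tx² + (f_v + f_ty)²] = √[810.3² + (426 + 585)²] = 1296 N/mm.
Capacity per unit length: φr_n = 0.75 × 0.6 × 430 × (0.707 × 10) = 1368 N/mm.
1296 ≤ 1368 → adequate.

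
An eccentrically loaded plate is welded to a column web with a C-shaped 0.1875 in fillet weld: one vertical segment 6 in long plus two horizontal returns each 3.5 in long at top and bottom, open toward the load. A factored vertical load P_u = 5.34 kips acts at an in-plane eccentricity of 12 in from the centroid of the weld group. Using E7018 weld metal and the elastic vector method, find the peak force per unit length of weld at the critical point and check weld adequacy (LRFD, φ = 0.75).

f_max ≈ 2.86 kip/in; adequate

E70XX → F_EXX = 70 ksi.
Total weld length L_w = 13 in. Treat welds as unit-width lines.
Centroid: x̄ = 2×3.5×1.75 / 13 = 0.9423 in from the vertical weld.
Polar moment about centroid: J = I_x + I_y = [6³/12 + 2×3.5×3²] + [6×0.9423² + 2(3.5³/12 + 3.5×0.8077²)] = 98.04 in³.
Direct shear f_v = P/L_w = 5.34 / 13 = 0.4108 kip/in (vertical).
Torsion M = P·e = 5.34 × 12 = 64.08 kip·in.
Critical point at (x, y) = (2.558, 3) from centroid. f_tx = M·y/J = 1.961 kip/in; f_ty = M·x/J = 1.672 kip/in.
Resultant f_max = √[f_tx² + (f_v + f_ty)²] = √[1.961² + (0.4108 + 1.672)²] = 2.86 kip/in.
Capacity per unit length: φr_n = 0.75 × 0.6 × 70 × (0.707 × 0.1875) = 4.176 kip/in.
2.86 ≤ 4.176 → adequate.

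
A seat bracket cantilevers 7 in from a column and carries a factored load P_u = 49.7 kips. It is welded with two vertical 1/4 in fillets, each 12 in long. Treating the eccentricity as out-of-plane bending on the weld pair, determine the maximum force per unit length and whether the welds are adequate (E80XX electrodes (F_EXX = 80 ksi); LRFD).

L_w = 2 × 12 = 24 in; section modulus (unit throat) S = 2 × L²/6 = 48 in².
Direct shear f_v = P/L_w = 49.7/24 = 2.071 kip/in.
Moment M = P × e = 49.7 × 7 = 347.9 kip·in; bending f_b = M/S = 7.248 kip/in.
f_max = √(f_v² + f_b²) = √(2.071² + 7.248²) = 7.538 kip/in.
φr_n = 0.75 × 0.6 × 80 × (0.707 × 0.25) = 6.363 kip/in → NOT adequate.

f_max ≈ 7.54 kip/in; NOT adequate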